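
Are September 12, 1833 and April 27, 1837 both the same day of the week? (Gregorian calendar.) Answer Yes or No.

From Sep 12, 1833 to Apr 27, 1837 is 1323 days.
1323 mod 7 = 0, so they are the same weekday.
(Sep 12, 1833 is a Thursday; Apr 27, 1837 is a Thursday.)

Yes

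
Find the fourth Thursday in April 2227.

April 1, 2227 is a Sunday.
The first Thursday is therefore April 5 (4 days later).
The fourth Thursday is 5 + 3×7 = April 26.

April 26, 2227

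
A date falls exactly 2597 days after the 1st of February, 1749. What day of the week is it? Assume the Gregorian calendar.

First find the weekday of Feb 1, 1749. Doomsday rule: the anchor day for the 1700s is Sunday. For year 49: 49÷12 = 4 r 1, and 1÷4 = 0, so 4+1+0 = 5.
Sunday + 5 ≡ Friday — that's 1749's doomsday.
In February the doomsday date is Feb 28 (1749 is not a leap year).
Feb 1 is 27 days before Feb 28; 27 mod 7 = 6, so Friday − 6 = Saturday.
2597 mod 7 = 0, so 2597 days after a Saturday is Saturday + 0 = Saturday.

Saturday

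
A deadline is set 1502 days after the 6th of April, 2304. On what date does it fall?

May 17, 2308

+365 (one year) → Apr 6, 2305 (1137 left).
+365 (one year) → Apr 6, 2306 (772 left).
+365 (one year) → Apr 6, 2307 (407 left).
+366 (one year; includes Feb 29, 2308) → Apr 6, 2308 (41 left).
Apr has 30 days: +25 → May 1, 2308 (16 left).
+16 → May 17, 2308.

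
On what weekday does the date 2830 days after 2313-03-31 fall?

Wednesday

Mar 31, 2313 is a Monday.
2830 mod 7 = 2, so 2830 days after a Monday is Monday + 2 = Wednesday.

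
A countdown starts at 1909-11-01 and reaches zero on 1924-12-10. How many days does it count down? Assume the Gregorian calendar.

Nov 1, 1909 → Nov 1, 1910: 365 days.
Nov 1, 1910 → Nov 1, 1911: 365 days.
Nov 1, 1911 → Nov 1, 1912: 366 days (Feb 29, 1912 is in that span).
Nov 1, 1912 → Nov 1, 1913: 365 days.
Nov 1, 1913 → Nov 1, 1914: 365 days.
Nov 1, 1914 → Nov 1, 1915: 365 days.
Nov 1, 1915 → Nov 1, 1916: 366 days (Feb 29, 1916 is in that span).
Nov 1, 1916 → Nov 1, 1917: 365 days.
Nov 1, 1917 → Nov 1, 1918: 365 days.
Nov 1, 1918 → Nov 1, 1919: 365 days.
Nov 1, 1919 → Nov 1, 1920: 366 days (Feb 29, 1920 is in that span).
Nov 1, 1920 → Nov 1, 1921: 365 days.
Nov 1, 1921 → Nov 1, 1922: 365 days.
Nov 1, 1922 → Nov 1, 1923: 365 days.
Nov 1, 1923 → Nov 1, 1924: 366 days (Feb 29, 1924 is in that span).
Nov 1, 1924 → Dec 1, 1924: 30 days (November has 30).
Dec 1, 1924 → Dec 10, 1924: 9 days.
Total: 5518 days.

5518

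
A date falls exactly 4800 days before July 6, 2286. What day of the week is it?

Thursday

First find the weekday of Jul 6, 2286. Doomsday rule: the anchor day for the 2200s is Friday. For year 86: 86÷12 = 7 r 2, and 2÷4 = 0, so 7+2+0 = 9.
Friday + 9 ≡ Sunday — that's 2286's doomsday.
In July the doomsday date is Jul 11.
Jul 6 is 5 days before Jul 11; 5 mod 7 = 5, so Sunday − 5 = Tuesday.
4800 mod 7 = 5, so 4800 days before a Tuesday is Tuesday − 5 = Thursday.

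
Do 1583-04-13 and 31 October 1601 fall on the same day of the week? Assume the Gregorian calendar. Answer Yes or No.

From Apr 13, 1583 to Oct 31, 1601 is 6776 days.
6776 mod 7 = 0, so they are the same weekday.
(Apr 13, 1583 is a Wednesday; Oct 31, 1601 is a Wednesday.)

Yes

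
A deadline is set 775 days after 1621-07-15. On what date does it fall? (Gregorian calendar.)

+365 (one year) → Jul 15, 1622 (410 left).
+365 (one year) → Jul 15, 1623 (45 left).
Jul has 31 days: +17 → Aug 1, 1623 (28 left).
+28 → Aug 29, 1623.

August 29, 1623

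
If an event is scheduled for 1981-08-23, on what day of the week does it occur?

Sunday

Doomsday rule: the anchor day for the 1900s is Wednesday. For year 81: 81÷12 = 6 r 9, and 9÷4 = 2, so 6+9+2 = 17.
Wednesday + 17 ≡ Saturday — that's 1981's doomsday.
In August the doomsday date is Aug 8.
Aug 23 is 15 days after Aug 8; 15 mod 7 = 1, so Saturday + 1 = Sunday.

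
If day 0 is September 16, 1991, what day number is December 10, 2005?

5199

Sep 16, 1991 → Sep 16, 1992: 366 days (Feb 29, 1992 is in that span).
Sep 16, 1992 → Sep 16, 1993: 365 days.
Sep 16, 1993 → Sep 16, 1994: 365 days.
Sep 16, 1994 → Sep 16, 1995: 365 days.
Sep 16, 1995 → Sep 16, 1996: 366 days (Feb 29, 1996 is in that span).
Sep 16, 1996 → Sep 16, 1997: 365 days.
Sep 16, 1997 → Sep 16, 1998: 365 days.
Sep 16, 1998 → Sep 16, 1999: 365 days.
Sep 16, 1999 → Sep 16, 2000: 366 days (Feb 29, 2000 is in that span).
Sep 16, 2000 → Sep 16, 2001: 365 days.
Sep 16, 2001 → Sep 16, 2002: 365 days.
Sep 16, 2002 → Sep 16, 2003: 365 days.
Sep 16, 2003 → Sep 16, 2004: 366 days (Feb 29, 2004 is in that span).
Sep 16, 2004 → Sep 16, 2005: 365 days.
Sep 16, 2005 → Oct 16, 2005: 30 days (September has 30).
Oct 16, 2005 → Nov 16, 2005: 31 days (October has 31).
Nov 16, 2005 → Dec 10, 2005: 24 days.
Total: 5199 days.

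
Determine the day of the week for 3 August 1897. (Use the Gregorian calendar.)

Tuesday

Doomsday rule: the anchor day for the 1800s is Friday. For year 97: 97÷12 = 8 r 1, and 1÷4 = 0, so 8+1+0 = 9.
Friday + 9 ≡ Sunday — that's 1897's doomsday.
In August the doomsday date is Aug 8.
Aug 3 is 5 days before Aug 8; 5 mod 7 = 5, so Sunday − 5 = Tuesday.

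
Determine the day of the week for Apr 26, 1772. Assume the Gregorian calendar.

Doomsday rule: the anchor day for the 1700s is Sunday. For year 72: 72÷12 = 6 r 0, and 0÷4 = 0, so 6+0+0 = 6.
Sunday + 6 ≡ Saturday — that's 1772's doomsday.
In April the doomsday date is Apr 4.
Apr 26 is 22 days after Apr 4; 22 mod 7 = 1, so Saturday + 1 = Sunday.

Sunday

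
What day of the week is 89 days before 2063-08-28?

Aug 28, 2063 is a Tuesday.
89 mod 7 = 5, so 89 days before a Tuesday is Tuesday − 5 = Thursday.

Thursday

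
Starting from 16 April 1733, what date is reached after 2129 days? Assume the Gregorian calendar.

+365 (one year) → Apr 16, 1734 (1764 left).
+365 (one year) → Apr 16, 1735 (1399 left).
+366 (one year; includes Feb 29, 1736) → Apr 16, 1736 (1033 left).
+365 (one year) → Apr 16, 1737 (668 left).
+365 (one year) → Apr 16, 1738 (303 left).
Apr has 30 days: +15 → May 1, 1738 (288 left).
May has 31 days: +31 → Jun 1, 1738 (257 left).
Jun has 30 days: +30 → Jul 1, 1738 (227 left).
Jul has 31 days: +31 → Aug 1, 1738 (196 left).
Aug has 31 days: +31 → Sep 1, 1738 (165 left).
Sep has 30 days: +30 → Oct 1, 1738 (135 left).
Oct has 31 days: +31 → Nov 1, 1738 (104 left).
Nov has 30 days: +30 → Dec 1, 1738 (74 left).
Dec has 31 days: +31 → Jan 1, 1739 (43 left).
Jan has 31 days: +31 → Feb 1, 1739 (12 left).
+12 → Feb 13, 1739.

February 13, 1739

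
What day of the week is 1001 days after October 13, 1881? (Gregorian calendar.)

Thursday

Oct 13, 1881 is a Thursday.
1001 mod 7 = 0, so 1001 days after a Thursday is Thursday + 0 = Thursday.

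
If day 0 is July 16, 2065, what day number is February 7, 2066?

206

Jul 16, 2065 → Aug 16, 2065: 31 days (July has 31).
Aug 16, 2065 → Sep 16, 2065: 31 days (August has 31).
Sep 16, 2065 → Oct 16, 2065: 30 days (September has 30).
Oct 16, 2065 → Nov 16, 2065: 31 days (October has 31).
Nov 16, 2065 → Dec 16, 2065: 30 days (November has 30).
Dec 16, 2065 → Jan 16, 2066: 31 days (December has 31).
Jan 16, 2066 → Feb 7, 2066: 22 days.
Total: 206 days.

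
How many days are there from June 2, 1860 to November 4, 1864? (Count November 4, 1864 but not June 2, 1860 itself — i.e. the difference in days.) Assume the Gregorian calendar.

Jun 2, 1860 → Jun 2, 1861: 365 days.
Jun 2, 1861 → Jun 2, 1862: 365 days.
Jun 2, 1862 → Jun 2, 1863: 365 days.
Jun 2, 1863 → Jun 2, 1864: 366 days (Feb 29, 1864 is in that span).
Jun 2, 1864 → Jul 2, 1864: 30 days (June has 30).
Jul 2, 1864 → Aug 2, 1864: 31 days (July has 31).
Aug 2, 1864 → Sep 2, 1864: 31 days (August has 31).
Sep 2, 1864 → Oct 2, 1864: 30 days (September has 30).
Oct 2, 1864 → Nov 2, 1864: 31 days (October has 31).
Nov 2, 1864 → Nov 4, 1864: 2 days.
Total: 1616 days.

1616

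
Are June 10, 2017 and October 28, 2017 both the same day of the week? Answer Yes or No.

Yes

From Jun 10, 2017 to Oct 28, 2017 is 140 days.
140 mod 7 = 0, so they are the same weekday.
(Jun 10, 2017 is a Saturday; Oct 28, 2017 is a Saturday.)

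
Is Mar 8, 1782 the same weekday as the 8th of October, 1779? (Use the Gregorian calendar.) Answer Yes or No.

Yes

From Oct 8, 1779 to Mar 8, 1782 is 882 days.
882 mod 7 = 0, so they are the same weekday.
(Oct 8, 1779 is a Friday; Mar 8, 1782 is a Friday.)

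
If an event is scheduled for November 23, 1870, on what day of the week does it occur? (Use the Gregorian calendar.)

Doomsday rule: the anchor day for the 1800s is Friday. For year 70: 70÷12 = 5 r 10, and 10÷4 = 2, so 5+10+2 = 17.
Friday + 17 ≡ Monday — that's 1870's doomsday.
In November the doomsday date is Nov 7.
Nov 23 is 16 days after Nov 7; 16 mod 7 = 2, so Monday + 2 = Wednesday.

Wednesday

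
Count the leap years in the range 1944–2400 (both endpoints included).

Multiples of 4 in [1944,2400]: 115.
Of those, multiples of 100: 5 (not leap unless ÷400).
Multiples of 400: 2.
Leap years = 115 − 5 + 2 = 112.

112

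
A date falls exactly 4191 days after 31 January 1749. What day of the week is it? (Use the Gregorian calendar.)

Jan 31, 1749 is a Friday.
4191 mod 7 = 5, so 4191 days after a Friday is Friday + 5 = Wednesday.

Wednesday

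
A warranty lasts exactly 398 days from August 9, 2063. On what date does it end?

September 10, 2064

Aug has 31 days: +23 → Sep 1, 2063 (375 left).
Sep has 30 days: +30 → Oct 1, 2063 (345 left).
Oct has 31 days: +31 → Nov 1, 2063 (314 left).
Nov has 30 days: +30 → Dec 1, 2063 (284 left).
Dec has 31 days: +31 → Jan 1, 2064 (253 left).
Jan has 31 days: +31 → Feb 1, 2064 (222 left).
Feb has 29 days: +29 → Mar 1, 2064 (193 left).
Mar has 31 days: +31 → Apr 1, 2064 (162 left).
Apr has 30 days: +30 → May 1, 2064 (132 left).
May has 31 days: +31 → Jun 1, 2064 (101 left).
Jun has 30 days: +30 → Jul 1, 2064 (71 left).
Jul has 31 days: +31 → Aug 1, 2064 (40 left).
Aug has 31 days: +31 → Sep 1, 2064 (9 left).
+9 → Sep 10, 2064.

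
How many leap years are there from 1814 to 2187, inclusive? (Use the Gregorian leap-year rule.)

Multiples of 4 in [1814,2187]: 93.
Of those, multiples of 100: 3 (not leap unless ÷400).
Multiples of 400: 1.
Leap years = 93 − 3 + 1 = 91.

91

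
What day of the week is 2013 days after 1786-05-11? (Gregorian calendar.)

Monday

First find the weekday of May 11, 1786. Doomsday rule: the anchor day for the 1700s is Sunday. For year 86: 86÷12 = 7 r 2, and 2÷4 = 0, so 7+2+0 = 9.
Sunday + 9 ≡ Tuesday — that's 1786's doomsday.
In May the doomsday date is May 9.
May 11 is 2 days after May 9; 2 mod 7 = 2, so Tuesday + 2 = Thursday.
2013 mod 7 = 4, so 2013 days after a Thursday is Thursday + 4 = Monday.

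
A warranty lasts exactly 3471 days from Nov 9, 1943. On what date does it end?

May 11, 1953

+366 (one year; includes Feb 29, 1944) → Nov 9, 1944 (3105 left).
+365 (one year) → Nov 9, 1945 (2740 left).
+365 (one year) → Nov 9, 1946 (2375 left).
+365 (one year) → Nov 9, 1947 (2010 left).
+366 (one year; includes Feb 29, 1948) → Nov 9, 1948 (1644 left).
+365 (one year) → Nov 9, 1949 (1279 left).
+365 (one year) → Nov 9, 1950 (914 left).
+365 (one year) → Nov 9, 1951 (549 left).
+366 (one year; includes Feb 29, 1952) → Nov 9, 1952 (183 left).
Nov has 30 days: +22 → Dec 1, 1952 (161 left).
Dec has 31 days: +31 → Jan 1, 1953 (130 left).
Jan has 31 days: +31 → Feb 1, 1953 (99 left).
Feb has 28 days: +28 → Mar 1, 1953 (71 left).
Mar has 31 days: +31 → Apr 1, 1953 (40 left).
Apr has 30 days: +30 → May 1, 1953 (10 left).
+10 → May 11, 1953.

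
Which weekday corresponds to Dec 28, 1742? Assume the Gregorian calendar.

Doomsday rule: the anchor day for the 1700s is Sunday. For year 42: 42÷12 = 3 r 6, and 6÷4 = 1, so 3+6+1 = 10.
Sunday + 10 ≡ Wednesday — that's 1742's doomsday.
In December the doomsday date is Dec 12.
Dec 28 is 16 days after Dec 12; 16 mod 7 = 2, so Wednesday + 2 = Friday.

Friday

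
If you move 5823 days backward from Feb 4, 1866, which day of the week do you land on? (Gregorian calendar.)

First find the weekday of Feb 4, 1866. Doomsday rule: the anchor day for the 1800s is Friday. For year 66: 66÷12 = 5 r 6, and 6÷4 = 1, so 5+6+1 = 12.
Friday + 12 ≡ Wednesday — that's 1866's doomsday.
In February the doomsday date is Feb 28 (1866 is not a leap year).
Feb 4 is 24 days before Feb 28; 24 mod 7 = 3, so Wednesday − 3 = Sunday.
5823 mod 7 = 6, so 5823 days before a Sunday is Sunday − 6 = Monday.

Monday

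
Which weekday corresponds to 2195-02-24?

Tuesday

January 1, 2195 is a Thursday.
Jan 1, 2195 → Feb 1, 2195: 31 days (January has 31).
Feb 1, 2195 → Feb 24, 2195: 23 days.
Total: 54 days.
54 mod 7 = 5, so Thursday + 5 = Tuesday.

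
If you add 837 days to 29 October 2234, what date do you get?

+365 (one year) → Oct 29, 2235 (472 left).
+366 (one year; includes Feb 29, 2236) → Oct 29, 2236 (106 left).
Oct has 31 days: +3 → Nov 1, 2236 (103 left).
Nov has 30 days: +30 → Dec 1, 2236 (73 left).
Dec has 31 days: +31 → Jan 1, 2237 (42 left).
Jan has 31 days: +31 → Feb 1, 2237 (11 left).
+11 → Feb 12, 2237.

February 12, 2237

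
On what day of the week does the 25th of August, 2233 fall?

Doomsday rule: the anchor day for the 2200s is Friday. For year 33: 33÷12 = 2 r 9, and 9÷4 = 2, so 2+9+2 = 13.
Friday + 13 ≡ Thursday — that's 2233's doomsday.
In August the doomsday date is Aug 8.
Aug 25 is 17 days after Aug 8; 17 mod 7 = 3, so Thursday + 3 = Sunday.

Sunday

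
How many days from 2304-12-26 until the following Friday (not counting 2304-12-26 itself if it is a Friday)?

Dec 26, 2304 is a Monday.
From Monday to the next Friday is 4 days.

4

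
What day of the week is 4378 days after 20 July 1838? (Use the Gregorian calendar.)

Monday

Jul 20, 1838 is a Friday.
4378 mod 7 = 3, so 4378 days after a Friday is Friday + 3 = Monday.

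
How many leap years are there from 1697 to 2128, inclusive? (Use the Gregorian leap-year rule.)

104

Multiples of 4 in [1697,2128]: 108.
Of those, multiples of 100: 5 (not leap unless ÷400).
Multiples of 400: 1.
Leap years = 108 − 5 + 1 = 104.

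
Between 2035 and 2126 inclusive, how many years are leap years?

22

Multiples of 4 in [2035,2126]: 23.
Of those, multiples of 100: 1 (not leap unless ÷400).
Multiples of 400: 0.
Leap years = 23 − 1 + 0 = 22.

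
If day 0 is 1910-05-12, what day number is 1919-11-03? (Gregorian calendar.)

May 12, 1910 → May 12, 1911: 365 days.
May 12, 1911 → May 12, 1912: 366 days (Feb 29, 1912 is in that span).
May 12, 1912 → May 12, 1913: 365 days.
May 12, 1913 → May 12, 1914: 365 days.
May 12, 1914 → May 12, 1915: 365 days.
May 12, 1915 → May 12, 1916: 366 days (Feb 29, 1916 is in that span).
May 12, 1916 → May 12, 1917: 365 days.
May 12, 1917 → May 12, 1918: 365 days.
May 12, 1918 → May 12, 1919: 365 days.
May 12, 1919 → Jun 12, 1919: 31 days (May has 31).
Jun 12, 1919 → Jul 12, 1919: 30 days (June has 30).
Jul 12, 1919 → Aug 12, 1919: 31 days (July has 31).
Aug 12, 1919 → Sep 12, 1919: 31 days (August has 31).
Sep 12, 1919 → Oct 12, 1919: 30 days (September has 30).
Oct 12, 1919 → Nov 3, 1919: 22 days.
Total: 3462 days.

3462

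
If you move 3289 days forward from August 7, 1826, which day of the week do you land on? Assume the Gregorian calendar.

Sunday

First find the weekday of Aug 7, 1826. Doomsday rule: the anchor day for the 1800s is Friday. For year 26: 26÷12 = 2 r 2, and 2÷4 = 0, so 2+2+0 = 4.
Friday + 4 ≡ Tuesday — that's 1826's doomsday.
In August the doomsday date is Aug 8.
Aug 7 is 1 day before Aug 8; 1 mod 7 = 1, so Tuesday − 1 = Monday.
3289 mod 7 = 6, so 3289 days after a Monday is Monday + 6 = Sunday.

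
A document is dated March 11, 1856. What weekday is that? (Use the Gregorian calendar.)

Doomsday rule: the anchor day for the 1800s is Friday. For year 56: 56÷12 = 4 r 8, and 8÷4 = 2, so 4+8+2 = 14.
Friday + 14 ≡ Friday — that's 1856's doomsday.
In March the doomsday date is Mar 14.
Mar 11 is 3 days before Mar 14; 3 mod 7 = 3, so Friday − 3 = Tuesday.

Tuesday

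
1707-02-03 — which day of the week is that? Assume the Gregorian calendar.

Doomsday rule: the anchor day for the 1700s is Sunday. For year 07: 7÷12 = 0 r 7, and 7÷4 = 1, so 0+7+1 = 8.
Sunday + 8 ≡ Monday — that's 1707's doomsday.
In February the doomsday date is Feb 28 (1707 is not a leap year).
Feb 3 is 25 days before Feb 28; 25 mod 7 = 4, so Monday − 4 = Thursday.

Thursday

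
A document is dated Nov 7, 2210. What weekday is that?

Wednesday

Doomsday rule: the anchor day for the 2200s is Friday. For year 10: 10÷12 = 0 r 10, and 10÷4 = 2, so 0+10+2 = 12.
Friday + 12 ≡ Wednesday — that's 2210's doomsday.
In November the doomsday date is Nov 7.
Nov 7 is the doomsday itself: Wednesday.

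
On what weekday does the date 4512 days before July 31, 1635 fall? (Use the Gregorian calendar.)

Friday

Jul 31, 1635 is a Tuesday.
4512 mod 7 = 4, so 4512 days before a Tuesday is Tuesday − 4 = Friday.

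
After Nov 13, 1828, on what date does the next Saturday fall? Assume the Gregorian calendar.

Nov 13, 1828 is a Thursday.
From Thursday to the next Saturday is 2 days.
Nov 13, 1828 + 2 = Nov 15, 1828.

November 15, 1828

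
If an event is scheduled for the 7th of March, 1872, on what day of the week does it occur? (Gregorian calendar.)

January 1, 1872 is a Monday.
Jan 1, 1872 → Feb 1, 1872: 31 days (January has 31).
Feb 1, 1872 → Mar 1, 1872: 29 days (February has 29).
Mar 1, 1872 → Mar 7, 1872: 6 days.
Total: 66 days.
66 mod 7 = 3, so Monday + 3 = Thursday.

Thursday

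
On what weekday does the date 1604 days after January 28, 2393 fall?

Friday

First find the weekday of Jan 28, 2393. Doomsday rule: the anchor day for the 2300s is Wednesday. For year 93: 93÷12 = 7 r 9, and 9÷4 = 2, so 7+9+2 = 18.
Wednesday + 18 ≡ Sunday — that's 2393's doomsday.
In January the doomsday date is Jan 3 (2393 is not a leap year).
Jan 28 is 25 days after Jan 3; 25 mod 7 = 4, so Sunday + 4 = Thursday.
1604 mod 7 = 1, so 1604 days after a Thursday is Thursday + 1 = Friday.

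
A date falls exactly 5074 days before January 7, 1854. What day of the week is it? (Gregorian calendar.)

First find the weekday of Jan 7, 1854. Doomsday rule: the anchor day for the 1800s is Friday. For year 54: 54÷12 = 4 r 6, and 6÷4 = 1, so 4+6+1 = 11.
Friday + 11 ≡ Tuesday — that's 1854's doomsday.
In January the doomsday date is Jan 3 (1854 is not a leap year).
Jan 7 is 4 days after Jan 3; 4 mod 7 = 4, so Tuesday + 4 = Saturday.
5074 mod 7 = 6, so 5074 days before a Saturday is Saturday − 6 = Sunday.

Sunday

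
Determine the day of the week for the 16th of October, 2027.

January 1, 2027 is a Friday.
Jan 1, 2027 → Feb 1, 2027: 31 days (January has 31).
Feb 1, 2027 → Mar 1, 2027: 28 days (February has 28).
Mar 1, 2027 → Apr 1, 2027: 31 days (March has 31).
Apr 1, 2027 → May 1, 2027: 30 days (April has 30).
May 1, 2027 → Jun 1, 2027: 31 days (May has 31).
Jun 1, 2027 → Jul 1, 2027: 30 days (June has 30).
Jul 1, 2027 → Aug 1, 2027: 31 days (July has 31).
Aug 1, 2027 → Sep 1, 2027: 31 days (August has 31).
Sep 1, 2027 → Oct 1, 2027: 30 days (September has 30).
Oct 1, 2027 → Oct 16, 2027: 15 days.
Total: 288 days.
288 mod 7 = 1, so Friday + 1 = Saturday.

Saturday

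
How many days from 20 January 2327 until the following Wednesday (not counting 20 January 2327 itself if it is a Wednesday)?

6

Jan 20, 2327 is a Thursday.
From Thursday to the next Wednesday is 6 days.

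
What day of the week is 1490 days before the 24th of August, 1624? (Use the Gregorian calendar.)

Aug 24, 1624 is a Saturday.
1490 mod 7 = 6, so 1490 days before a Saturday is Saturday − 6 = Sunday.

Sunday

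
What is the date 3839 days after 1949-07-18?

+365 (one year) → Jul 18, 1950 (3474 left).
+365 (one year) → Jul 18, 1951 (3109 left).
+366 (one year; includes Feb 29, 1952) → Jul 18, 1952 (2743 left).
+365 (one year) → Jul 18, 1953 (2378 left).
+365 (one year) → Jul 18, 1954 (2013 left).
+365 (one year) → Jul 18, 1955 (1648 left).
+366 (one year; includes Feb 29, 1956) → Jul 18, 1956 (1282 left).
+365 (one year) → Jul 18, 1957 (917 left).
+365 (one year) → Jul 18, 1958 (552 left).
+365 (one year) → Jul 18, 1959 (187 left).
Jul has 31 days: +14 → Aug 1, 1959 (173 left).
Aug has 31 days: +31 → Sep 1, 1959 (142 left).
Sep has 30 days: +30 → Oct 1, 1959 (112 left).
Oct has 31 days: +31 → Nov 1, 1959 (81 left).
Nov has 30 days: +30 → Dec 1, 1959 (51 left).
Dec has 31 days: +31 → Jan 1, 1960 (20 left).
+20 → Jan 21, 1960.

January 21, 1960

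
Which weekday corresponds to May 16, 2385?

Thursday

Doomsday rule: the anchor day for the 2300s is Wednesday. For year 85: 85÷12 = 7 r 1, and 1÷4 = 0, so 7+1+0 = 8.
Wednesday + 8 ≡ Thursday — that's 2385's doomsday.
In May the doomsday date is May 9.
May 16 is 7 days after May 9; 7 mod 7 = 0, so Thursday + 0 = Thursday.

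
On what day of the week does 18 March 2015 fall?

Doomsday rule: the anchor day for the 2000s is Tuesday. For year 15: 15÷12 = 1 r 3, and 3÷4 = 0, so 1+3+0 = 4.
Tuesday + 4 ≡ Saturday — that's 2015's doomsday.
In March the doomsday date is Mar 14.
Mar 18 is 4 days after Mar 14; 4 mod 7 = 4, so Saturday + 4 = Wednesday.

Wednesday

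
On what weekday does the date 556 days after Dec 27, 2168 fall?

First find the weekday of Dec 27, 2168. Doomsday rule: the anchor day for the 2100s is Sunday. For year 68: 68÷12 = 5 r 8, and 8÷4 = 2, so 5+8+2 = 15.
Sunday + 15 ≡ Monday — that's 2168's doomsday.
In December the doomsday date is Dec 12.
Dec 27 is 15 days after Dec 12; 15 mod 7 = 1, so Monday + 1 = Tuesday.
556 mod 7 = 3, so 556 days after a Tuesday is Tuesday + 3 = Friday.

Friday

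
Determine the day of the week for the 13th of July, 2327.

Doomsday rule: the anchor day for the 2300s is Wednesday. For year 27: 27÷12 = 2 r 3, and 3÷4 = 0, so 2+3+0 = 5.
Wednesday + 5 ≡ Monday — that's 2327's doomsday.
In July the doomsday date is Jul 11.
Jul 13 is 2 days after Jul 11; 2 mod 7 = 2, so Monday + 2 = Wednesday.

Wednesday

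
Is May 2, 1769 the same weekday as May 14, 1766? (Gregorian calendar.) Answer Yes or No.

From May 14, 1766 to May 2, 1769 is 1084 days.
1084 mod 7 = 6, so they are different weekdays.
(May 14, 1766 is a Wednesday; May 2, 1769 is a Tuesday.)

No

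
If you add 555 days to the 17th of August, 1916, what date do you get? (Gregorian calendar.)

February 23, 1918

+365 (one year) → Aug 17, 1917 (190 left).
Aug has 31 days: +15 → Sep 1, 1917 (175 left).
Sep has 30 days: +30 → Oct 1, 1917 (145 left).
Oct has 31 days: +31 → Nov 1, 1917 (114 left).
Nov has 30 days: +30 → Dec 1, 1917 (84 left).
Dec has 31 days: +31 → Jan 1, 1918 (53 left).
Jan has 31 days: +31 → Feb 1, 1918 (22 left).
+22 → Feb 23, 1918.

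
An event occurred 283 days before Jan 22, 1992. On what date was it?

April 14, 1991

−22 → Dec 31, 1991 (end of Dec, 31 days; 261 left).
−31 → Nov 30, 1991 (end of Nov, 30 days; 230 left).
−30 → Oct 31, 1991 (end of Oct, 31 days; 200 left).
−31 → Sep 30, 1991 (end of Sep, 30 days; 169 left).
−30 → Aug 31, 1991 (end of Aug, 31 days; 139 left).
−31 → Jul 31, 1991 (end of Jul, 31 days; 108 left).
−31 → Jun 30, 1991 (end of Jun, 30 days; 77 left).
−30 → May 31, 1991 (end of May, 31 days; 47 left).
−31 → Apr 30, 1991 (end of Apr, 30 days; 16 left).
−16 → Apr 14, 1991.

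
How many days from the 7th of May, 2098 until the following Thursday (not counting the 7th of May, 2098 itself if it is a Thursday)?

1

May 7, 2098 is a Wednesday.
From Wednesday to the next Thursday is 1 day.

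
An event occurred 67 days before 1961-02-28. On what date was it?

December 23, 1960

−28 → Jan 31, 1961 (end of Jan, 31 days; 39 left).
−31 → Dec 31, 1960 (end of Dec, 31 days; 8 left).
−8 → Dec 23, 1960.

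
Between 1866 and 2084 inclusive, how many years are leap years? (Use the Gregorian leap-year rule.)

54

Multiples of 4 in [1866,2084]: 55.
Of those, multiples of 100: 2 (not leap unless ÷400).
Multiples of 400: 1.
Leap years = 55 − 2 + 1 = 54.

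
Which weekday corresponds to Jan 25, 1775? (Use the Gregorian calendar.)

Doomsday rule: the anchor day for the 1700s is Sunday. For year 75: 75÷12 = 6 r 3, and 3÷4 = 0, so 6+3+0 = 9.
Sunday + 9 ≡ Tuesday — that's 1775's doomsday.
In January the doomsday date is Jan 3 (1775 is not a leap year).
Jan 25 is 22 days after Jan 3; 22 mod 7 = 1, so Tuesday + 1 = Wednesday.

Wednesday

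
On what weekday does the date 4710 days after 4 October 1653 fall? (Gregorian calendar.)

Friday

First find the weekday of Oct 4, 1653. Doomsday rule: the anchor day for the 1600s is Tuesday. For year 53: 53÷12 = 4 r 5, and 5÷4 = 1, so 4+5+1 = 10.
Tuesday + 10 ≡ Friday — that's 1653's doomsday.
In October the doomsday date is Oct 10.
Oct 4 is 6 days before Oct 10; 6 mod 7 = 6, so Friday − 6 = Saturday.
4710 mod 7 = 6, so 4710 days after a Saturday is Saturday + 6 = Friday.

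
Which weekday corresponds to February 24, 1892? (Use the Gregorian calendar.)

Wednesday

Doomsday rule: the anchor day for the 1800s is Friday. For year 92: 92÷12 = 7 r 8, and 8÷4 = 2, so 7+8+2 = 17.
Friday + 17 ≡ Monday — that's 1892's doomsday.
In February the doomsday date is Feb 29 (1892 is a leap year (divisible by 4)).
Feb 24 is 5 days before Feb 29; 5 mod 7 = 5, so Monday − 5 = Wednesday.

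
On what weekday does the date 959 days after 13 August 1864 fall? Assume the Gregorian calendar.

First find the weekday of Aug 13, 1864. Doomsday rule: the anchor day for the 1800s is Friday. For year 64: 64÷12 = 5 r 4, and 4÷4 = 1, so 5+4+1 = 10.
Friday + 10 ≡ Monday — that's 1864's doomsday.
In August the doomsday date is Aug 8.
Aug 13 is 5 days after Aug 8; 5 mod 7 = 5, so Monday + 5 = Saturday.
959 mod 7 = 0, so 959 days after a Saturday is Saturday + 0 = Saturday.

Saturday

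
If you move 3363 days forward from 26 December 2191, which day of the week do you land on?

Dec 26, 2191 is a Monday.
3363 mod 7 = 3, so 3363 days after a Monday is Monday + 3 = Thursday.

Thursday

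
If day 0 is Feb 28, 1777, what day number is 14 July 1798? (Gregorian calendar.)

7806

Feb 28, 1777 → Feb 28, 1778: 365 days.
Feb 28, 1778 → Feb 28, 1779: 365 days.
Feb 28, 1779 → Feb 28, 1780: 365 days.
Feb 28, 1780 → Feb 28, 1781: 366 days (Feb 29, 1780 is in that span).
Feb 28, 1781 → Feb 28, 1782: 365 days.
Feb 28, 1782 → Feb 28, 1783: 365 days.
Feb 28, 1783 → Feb 28, 1784: 365 days.
Feb 28, 1784 → Feb 28, 1785: 366 days (Feb 29, 1784 is in that span).
Feb 28, 1785 → Feb 28, 1786: 365 days.
Feb 28, 1786 → Feb 28, 1787: 365 days.
Feb 28, 1787 → Feb 28, 1788: 365 days.
Feb 28, 1788 → Feb 28, 1789: 366 days (Feb 29, 1788 is in that span).
Feb 28, 1789 → Feb 28, 1790: 365 days.
Feb 28, 1790 → Feb 28, 1791: 365 days.
Feb 28, 1791 → Feb 28, 1792: 365 days.
Feb 28, 1792 → Feb 28, 1793: 366 days (Feb 29, 1792 is in that span).
Feb 28, 1793 → Feb 28, 1794: 365 days.
Feb 28, 1794 → Feb 28, 1795: 365 days.
Feb 28, 1795 → Feb 28, 1796: 365 days.
Feb 28, 1796 → Feb 28, 1797: 366 days (Feb 29, 1796 is in that span).
Feb 28, 1797 → Feb 28, 1798: 365 days.
Feb 28, 1798 → Mar 28, 1798: 28 days (February has 28).
Mar 28, 1798 → Apr 28, 1798: 31 days (March has 31).
Apr 28, 1798 → May 28, 1798: 30 days (April has 30).
May 28, 1798 → Jun 28, 1798: 31 days (May has 31).
Jun 28, 1798 → Jul 14, 1798: 16 days.
Total: 7806 days.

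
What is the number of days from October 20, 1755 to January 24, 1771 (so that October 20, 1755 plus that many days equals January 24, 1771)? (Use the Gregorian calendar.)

5575

Oct 20, 1755 → Oct 20, 1756: 366 days (Feb 29, 1756 is in that span).
Oct 20, 1756 → Oct 20, 1757: 365 days.
Oct 20, 1757 → Oct 20, 1758: 365 days.
Oct 20, 1758 → Oct 20, 1759: 365 days.
Oct 20, 1759 → Oct 20, 1760: 366 days (Feb 29, 1760 is in that span).
Oct 20, 1760 → Oct 20, 1761: 365 days.
Oct 20, 1761 → Oct 20, 1762: 365 days.
Oct 20, 1762 → Oct 20, 1763: 365 days.
Oct 20, 1763 → Oct 20, 1764: 366 days (Feb 29, 1764 is in that span).
Oct 20, 1764 → Oct 20, 1765: 365 days.
Oct 20, 1765 → Oct 20, 1766: 365 days.
Oct 20, 1766 → Oct 20, 1767: 365 days.
Oct 20, 1767 → Oct 20, 1768: 366 days (Feb 29, 1768 is in that span).
Oct 20, 1768 → Oct 20, 1769: 365 days.
Oct 20, 1769 → Oct 20, 1770: 365 days.
Oct 20, 1770 → Nov 20, 1770: 31 days (October has 31).
Nov 20, 1770 → Dec 20, 1770: 30 days (November has 30).
Dec 20, 1770 → Jan 20, 1771: 31 days (December has 31).
Jan 20, 1771 → Jan 24, 1771: 4 days.
Total: 5575 days.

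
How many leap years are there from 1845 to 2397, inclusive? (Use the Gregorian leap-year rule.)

134

Multiples of 4 in [1845,2397]: 138.
Of those, multiples of 100: 5 (not leap unless ÷400).
Multiples of 400: 1.
Leap years = 138 − 5 + 1 = 134.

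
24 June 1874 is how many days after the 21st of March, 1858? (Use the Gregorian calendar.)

Mar 21, 1858 → Mar 21, 1859: 365 days.
Mar 21, 1859 → Mar 21, 1860: 366 days (Feb 29, 1860 is in that span).
Mar 21, 1860 → Mar 21, 1861: 365 days.
Mar 21, 1861 → Mar 21, 1862: 365 days.
Mar 21, 1862 → Mar 21, 1863: 365 days.
Mar 21, 1863 → Mar 21, 1864: 366 days (Feb 29, 1864 is in that span).
Mar 21, 1864 → Mar 21, 1865: 365 days.
Mar 21, 1865 → Mar 21, 1866: 365 days.
Mar 21, 1866 → Mar 21, 1867: 365 days.
Mar 21, 1867 → Mar 21, 1868: 366 days (Feb 29, 1868 is in that span).
Mar 21, 1868 → Mar 21, 1869: 365 days.
Mar 21, 1869 → Mar 21, 1870: 365 days.
Mar 21, 1870 → Mar 21, 1871: 365 days.
Mar 21, 1871 → Mar 21, 1872: 366 days (Feb 29, 1872 is in that span).
Mar 21, 1872 → Mar 21, 1873: 365 days.
Mar 21, 1873 → Mar 21, 1874: 365 days.
Mar 21, 1874 → Apr 21, 1874: 31 days (March has 31).
Apr 21, 1874 → May 21, 1874: 30 days (April has 30).
May 21, 1874 → Jun 21, 1874: 31 days (May has 31).
Jun 21, 1874 → Jun 24, 1874: 3 days.
Total: 5939 days.

5939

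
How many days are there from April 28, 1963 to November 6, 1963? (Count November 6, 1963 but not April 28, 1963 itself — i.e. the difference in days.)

Apr 28, 1963 → May 28, 1963: 30 days (April has 30).
May 28, 1963 → Jun 28, 1963: 31 days (May has 31).
Jun 28, 1963 → Jul 28, 1963: 30 days (June has 30).
Jul 28, 1963 → Aug 28, 1963: 31 days (July has 31).
Aug 28, 1963 → Sep 28, 1963: 31 days (August has 31).
Sep 28, 1963 → Oct 28, 1963: 30 days (September has 30).
Oct 28, 1963 → Nov 6, 1963: 9 days.
Total: 192 days.

192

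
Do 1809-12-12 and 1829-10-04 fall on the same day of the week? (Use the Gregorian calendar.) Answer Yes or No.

From Dec 12, 1809 to Oct 4, 1829 is 7236 days.
7236 mod 7 = 5, so they are different weekdays.
(Dec 12, 1809 is a Tuesday; Oct 4, 1829 is a Sunday.)

No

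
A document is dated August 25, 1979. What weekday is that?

January 1, 1979 is a Monday.
Jan 1, 1979 → Feb 1, 1979: 31 days (January has 31).
Feb 1, 1979 → Mar 1, 1979: 28 days (February has 28).
Mar 1, 1979 → Apr 1, 1979: 31 days (March has 31).
Apr 1, 1979 → May 1, 1979: 30 days (April has 30).
May 1, 1979 → Jun 1, 1979: 31 days (May has 31).
Jun 1, 1979 → Jul 1, 1979: 30 days (June has 30).
Jul 1, 1979 → Aug 1, 1979: 31 days (July has 31).
Aug 1, 1979 → Aug 25, 1979: 24 days.
Total: 236 days.
236 mod 7 = 5, so Monday + 5 = Saturday.

Saturday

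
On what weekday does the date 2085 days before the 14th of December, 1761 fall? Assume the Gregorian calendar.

Tuesday

Dec 14, 1761 is a Monday.
2085 mod 7 = 6, so 2085 days before a Monday is Monday − 6 = Tuesday.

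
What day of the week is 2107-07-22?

January 1, 2107 is a Saturday.
Jan 1, 2107 → Feb 1, 2107: 31 days (January has 31).
Feb 1, 2107 → Mar 1, 2107: 28 days (February has 28).
Mar 1, 2107 → Apr 1, 2107: 31 days (March has 31).
Apr 1, 2107 → May 1, 2107: 30 days (April has 30).
May 1, 2107 → Jun 1, 2107: 31 days (May has 31).
Jun 1, 2107 → Jul 1, 2107: 30 days (June has 30).
Jul 1, 2107 → Jul 22, 2107: 21 days.
Total: 202 days.
202 mod 7 = 6, so Saturday + 6 = Friday.

Friday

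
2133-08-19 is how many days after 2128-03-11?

Mar 11, 2128 → Mar 11, 2129: 365 days.
Mar 11, 2129 → Mar 11, 2130: 365 days.
Mar 11, 2130 → Mar 11, 2131: 365 days.
Mar 11, 2131 → Mar 11, 2132: 366 days (Feb 29, 2132 is in that span).
Mar 11, 2132 → Mar 11, 2133: 365 days.
Mar 11, 2133 → Apr 11, 2133: 31 days (March has 31).
Apr 11, 2133 → May 11, 2133: 30 days (April has 30).
May 11, 2133 → Jun 11, 2133: 31 days (May has 31).
Jun 11, 2133 → Jul 11, 2133: 30 days (June has 30).
Jul 11, 2133 → Aug 11, 2133: 31 days (July has 31).
Aug 11, 2133 → Aug 19, 2133: 8 days.
Total: 1987 days.

1987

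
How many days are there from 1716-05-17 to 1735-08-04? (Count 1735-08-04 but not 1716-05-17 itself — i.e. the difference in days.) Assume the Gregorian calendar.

7018

May 17, 1716 → May 17, 1717: 365 days.
May 17, 1717 → May 17, 1718: 365 days.
May 17, 1718 → May 17, 1719: 365 days.
May 17, 1719 → May 17, 1720: 366 days (Feb 29, 1720 is in that span).
May 17, 1720 → May 17, 1721: 365 days.
May 17, 1721 → May 17, 1722: 365 days.
May 17, 1722 → May 17, 1723: 365 days.
May 17, 1723 → May 17, 1724: 366 days (Feb 29, 1724 is in that span).
May 17, 1724 → May 17, 1725: 365 days.
May 17, 1725 → May 17, 1726: 365 days.
May 17, 1726 → May 17, 1727: 365 days.
May 17, 1727 → May 17, 1728: 366 days (Feb 29, 1728 is in that span).
May 17, 1728 → May 17, 1729: 365 days.
May 17, 1729 → May 17, 1730: 365 days.
May 17, 1730 → May 17, 1731: 365 days.
May 17, 1731 → May 17, 1732: 366 days (Feb 29, 1732 is in that span).
May 17, 1732 → May 17, 1733: 365 days.
May 17, 1733 → May 17, 1734: 365 days.
May 17, 1734 → May 17, 1735: 365 days.
May 17, 1735 → Jun 17, 1735: 31 days (May has 31).
Jun 17, 1735 → Jul 17, 1735: 30 days (June has 30).
Jul 17, 1735 → Aug 4, 1735: 18 days.
Total: 7018 days.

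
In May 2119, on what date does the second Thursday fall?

May 11, 2119

May 1, 2119 is a Monday.
The first Thursday is therefore May 4 (3 days later).
The second Thursday is 4 + 1×7 = May 11.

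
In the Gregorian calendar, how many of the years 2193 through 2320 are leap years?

Multiples of 4 in [2193,2320]: 32.
Of those, multiples of 100: 2 (not leap unless ÷400).
Multiples of 400: 0.
Leap years = 32 − 2 + 0 = 30.

30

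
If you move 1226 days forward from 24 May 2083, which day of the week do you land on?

First find the weekday of May 24, 2083. Doomsday rule: the anchor day for the 2000s is Tuesday. For year 83: 83÷12 = 6 r 11, and 11÷4 = 2, so 6+11+2 = 19.
Tuesday + 19 ≡ Sunday — that's 2083's doomsday.
In May the doomsday date is May 9.
May 24 is 15 days after May 9; 15 mod 7 = 1, so Sunday + 1 = Monday.
1226 mod 7 = 1, so 1226 days after a Monday is Monday + 1 = Tuesday.

Tuesday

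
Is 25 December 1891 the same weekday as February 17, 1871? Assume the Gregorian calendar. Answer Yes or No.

Yes

From Feb 17, 1871 to Dec 25, 1891 is 7616 days.
7616 mod 7 = 0, so they are the same weekday.
(Feb 17, 1871 is a Friday; Dec 25, 1891 is a Friday.)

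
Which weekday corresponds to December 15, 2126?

Sunday

January 1, 2126 is a Tuesday.
Jan 1, 2126 → Feb 1, 2126: 31 days (January has 31).
Feb 1, 2126 → Mar 1, 2126: 28 days (February has 28).
Mar 1, 2126 → Apr 1, 2126: 31 days (March has 31).
Apr 1, 2126 → May 1, 2126: 30 days (April has 30).
May 1, 2126 → Jun 1, 2126: 31 days (May has 31).
Jun 1, 2126 → Jul 1, 2126: 30 days (June has 30).
Jul 1, 2126 → Aug 1, 2126: 31 days (July has 31).
Aug 1, 2126 → Sep 1, 2126: 31 days (August has 31).
Sep 1, 2126 → Oct 1, 2126: 30 days (September has 30).
Oct 1, 2126 → Nov 1, 2126: 31 days (October has 31).
Nov 1, 2126 → Dec 1, 2126: 30 days (November has 30).
Dec 1, 2126 → Dec 15, 2126: 14 days.
Total: 348 days.
348 mod 7 = 5, so Tuesday + 5 = Sunday.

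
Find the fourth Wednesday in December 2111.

December 23, 2111

December 1, 2111 is a Tuesday.
The first Wednesday is therefore December 2 (1 days later).
The fourth Wednesday is 2 + 3×7 = December 23.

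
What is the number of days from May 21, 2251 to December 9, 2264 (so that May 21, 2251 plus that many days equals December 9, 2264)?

May 21, 2251 → May 21, 2252: 366 days (Feb 29, 2252 is in that span).
May 21, 2252 → May 21, 2253: 365 days.
May 21, 2253 → May 21, 2254: 365 days.
May 21, 2254 → May 21, 2255: 365 days.
May 21, 2255 → May 21, 2256: 366 days (Feb 29, 2256 is in that span).
May 21, 2256 → May 21, 2257: 365 days.
May 21, 2257 → May 21, 2258: 365 days.
May 21, 2258 → May 21, 2259: 365 days.
May 21, 2259 → May 21, 2260: 366 days (Feb 29, 2260 is in that span).
May 21, 2260 → May 21, 2261: 365 days.
May 21, 2261 → May 21, 2262: 365 days.
May 21, 2262 → May 21, 2263: 365 days.
May 21, 2263 → May 21, 2264: 366 days (Feb 29, 2264 is in that span).
May 21, 2264 → Jun 21, 2264: 31 days (May has 31).
Jun 21, 2264 → Jul 21, 2264: 30 days (June has 30).
Jul 21, 2264 → Aug 21, 2264: 31 days (July has 31).
Aug 21, 2264 → Sep 21, 2264: 31 days (August has 31).
Sep 21, 2264 → Oct 21, 2264: 30 days (September has 30).
Oct 21, 2264 → Nov 21, 2264: 31 days (October has 31).
Nov 21, 2264 → Dec 9, 2264: 18 days.
Total: 4951 days.

4951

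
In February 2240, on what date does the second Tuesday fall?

February 1, 2240 is a Saturday.
The first Tuesday is therefore February 4 (3 days later).
The second Tuesday is 4 + 1×7 = February 11.

February 11, 2240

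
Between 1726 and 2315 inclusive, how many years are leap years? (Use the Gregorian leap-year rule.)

Multiples of 4 in [1726,2315]: 147.
Of those, multiples of 100: 6 (not leap unless ÷400).
Multiples of 400: 1.
Leap years = 147 − 6 + 1 = 142.

142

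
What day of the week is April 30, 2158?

Sunday

January 1, 2158 is a Sunday.
Jan 1, 2158 → Feb 1, 2158: 31 days (January has 31).
Feb 1, 2158 → Mar 1, 2158: 28 days (February has 28).
Mar 1, 2158 → Apr 1, 2158: 31 days (March has 31).
Apr 1, 2158 → Apr 30, 2158: 29 days.
Total: 119 days.
119 mod 7 = 0, so Sunday + 0 = Sunday.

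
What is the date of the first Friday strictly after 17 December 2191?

Dec 17, 2191 is a Saturday.
From Saturday to the next Friday is 6 days.
Dec 17, 2191 + 6 = Dec 23, 2191.

December 23, 2191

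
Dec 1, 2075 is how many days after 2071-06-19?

Jun 19, 2071 → Jun 19, 2072: 366 days (Feb 29, 2072 is in that span).
Jun 19, 2072 → Jun 19, 2073: 365 days.
Jun 19, 2073 → Jun 19, 2074: 365 days.
Jun 19, 2074 → Jun 19, 2075: 365 days.
Jun 19, 2075 → Jul 19, 2075: 30 days (June has 30).
Jul 19, 2075 → Aug 19, 2075: 31 days (July has 31).
Aug 19, 2075 → Sep 19, 2075: 31 days (August has 31).
Sep 19, 2075 → Oct 19, 2075: 30 days (September has 30).
Oct 19, 2075 → Nov 19, 2075: 31 days (October has 31).
Nov 19, 2075 → Dec 1, 2075: 12 days.
Total: 1626 days.

1626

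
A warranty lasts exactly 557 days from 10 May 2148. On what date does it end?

+365 (one year) → May 10, 2149 (192 left).
May has 31 days: +22 → Jun 1, 2149 (170 left).
Jun has 30 days: +30 → Jul 1, 2149 (140 left).
Jul has 31 days: +31 → Aug 1, 2149 (109 left).
Aug has 31 days: +31 → Sep 1, 2149 (78 left).
Sep has 30 days: +30 → Oct 1, 2149 (48 left).
Oct has 31 days: +31 → Nov 1, 2149 (17 left).
+17 → Nov 18, 2149.

November 18, 2149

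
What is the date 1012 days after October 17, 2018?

July 25, 2021

+365 (one year) → Oct 17, 2019 (647 left).
+366 (one year; includes Feb 29, 2020) → Oct 17, 2020 (281 left).
Oct has 31 days: +15 → Nov 1, 2020 (266 left).
Nov has 30 days: +30 → Dec 1, 2020 (236 left).
Dec has 31 days: +31 → Jan 1, 2021 (205 left).
Jan has 31 days: +31 → Feb 1, 2021 (174 left).
Feb has 28 days: +28 → Mar 1, 2021 (146 left).
Mar has 31 days: +31 → Apr 1, 2021 (115 left).
Apr has 30 days: +30 → May 1, 2021 (85 left).
May has 31 days: +31 → Jun 1, 2021 (54 left).
Jun has 30 days: +30 → Jul 1, 2021 (24 left).
+24 → Jul 25, 2021.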